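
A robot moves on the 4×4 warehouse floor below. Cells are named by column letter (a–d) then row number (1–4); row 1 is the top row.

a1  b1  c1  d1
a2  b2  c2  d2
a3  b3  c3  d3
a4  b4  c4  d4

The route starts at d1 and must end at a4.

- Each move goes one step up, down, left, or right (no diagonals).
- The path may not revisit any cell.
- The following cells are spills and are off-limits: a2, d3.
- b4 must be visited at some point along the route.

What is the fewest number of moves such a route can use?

6

Any route passes through b4 somewhere between d1 and a4. Summing Manhattan distances along the two legs (d1 → b4 → a4) gives a lower bound of 5 + 1 = 6 moves.
A route of 6 moves achieves this: d1 → d2 → c2 → c3 → c4 → b4 → a4.
Since 6 matches the lower bound, it is optimal.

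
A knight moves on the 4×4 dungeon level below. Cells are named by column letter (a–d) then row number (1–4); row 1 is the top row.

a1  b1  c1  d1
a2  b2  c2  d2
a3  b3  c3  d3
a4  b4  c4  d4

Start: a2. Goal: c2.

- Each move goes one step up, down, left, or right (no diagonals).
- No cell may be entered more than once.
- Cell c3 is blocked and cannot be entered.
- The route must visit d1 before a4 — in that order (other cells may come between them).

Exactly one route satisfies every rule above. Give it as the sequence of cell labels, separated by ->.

a2 -> a1 -> b1 -> c1 -> d1 -> d2 -> d3 -> d4 -> c4 -> b4 -> a4 -> a3 -> b3 -> b2 -> c2

The waypoints must appear in the order d1, a4, with no cell reused.
Route from a2: up 1 to a1, right 3 to d1, down 3 to d4, left 3 to a4, up 1 to a3, right 1 to b3, up 1 to b2, right 1 to c2 — 14 moves in all.
Check: order respected (d1 at step 4, a4 at step 10).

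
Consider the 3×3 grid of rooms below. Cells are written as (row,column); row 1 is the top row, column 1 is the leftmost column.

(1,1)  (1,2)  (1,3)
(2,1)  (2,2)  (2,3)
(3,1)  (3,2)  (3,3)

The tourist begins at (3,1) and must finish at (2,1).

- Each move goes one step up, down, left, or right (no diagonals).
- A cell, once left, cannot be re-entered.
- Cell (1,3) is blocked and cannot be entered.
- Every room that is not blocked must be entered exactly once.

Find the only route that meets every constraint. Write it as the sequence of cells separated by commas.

(3,1), (3,2), (3,3), (2,3), (2,2), (1,2), (1,1), (2,1)

Need to visit all 8 open cells exactly once, starting at (3,1) and ending at (2,1).
Route from (3,1): right 2 to (3,3), up 1 to (2,3), left 1 to (2,2), up 1 to (1,2), left 1 to (1,1), down 1 to (2,1) — 7 moves in all.
Check: all 8 open cells covered.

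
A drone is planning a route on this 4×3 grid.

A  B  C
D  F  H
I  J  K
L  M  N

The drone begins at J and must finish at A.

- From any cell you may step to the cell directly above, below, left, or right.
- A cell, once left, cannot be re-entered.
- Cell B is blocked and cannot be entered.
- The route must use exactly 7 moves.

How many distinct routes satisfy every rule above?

2

Need simple routes of exactly 7 moves from J to A (Manhattan distance 3, so 2 moves are spent on a detour and 2 undoing it).
Enumerating: J M N K H F D A | J K N M L I D A.
That gives 2 routes.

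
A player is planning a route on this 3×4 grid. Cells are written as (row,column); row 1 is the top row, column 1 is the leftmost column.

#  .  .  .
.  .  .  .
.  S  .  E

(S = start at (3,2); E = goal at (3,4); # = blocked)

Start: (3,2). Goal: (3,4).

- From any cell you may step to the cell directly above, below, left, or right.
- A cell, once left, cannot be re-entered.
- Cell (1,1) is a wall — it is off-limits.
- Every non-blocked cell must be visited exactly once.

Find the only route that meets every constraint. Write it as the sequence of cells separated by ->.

Need to visit all 11 open cells exactly once, starting at (3,2) and ending at (3,4).
Cell (1,2) has only two open neighbours ((2,2) and (1,3)), so the path must pass straight through it: one of those is the cell it's entered from and the other is where it exits.
Route from (3,2): left 1 to (3,1), up 1 to (2,1), right 1 to (2,2), up 1 to (1,2), right 2 to (1,4), down 1 to (2,4), left 1 to (2,3), down 1 to (3,3), right 1 to (3,4) — 10 moves in all.
Check: all 11 open cells covered.

(3,2) -> (3,1) -> (2,1) -> (2,2) -> (1,2) -> (1,3) -> (1,4) -> (2,4) -> (2,3) -> (3,3) -> (3,4)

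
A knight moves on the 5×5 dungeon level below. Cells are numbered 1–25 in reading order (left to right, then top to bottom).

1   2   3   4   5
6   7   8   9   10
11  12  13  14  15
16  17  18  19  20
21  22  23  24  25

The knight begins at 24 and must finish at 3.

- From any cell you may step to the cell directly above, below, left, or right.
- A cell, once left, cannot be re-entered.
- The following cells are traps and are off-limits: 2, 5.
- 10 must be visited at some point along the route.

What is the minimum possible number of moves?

Any route passes through 10 somewhere between 24 and 3. Summing Manhattan distances along the two legs (24 → 10 → 3) gives a lower bound of 4 + 3 = 7 moves.
A route of 7 moves achieves this: 24 → 19 → 14 → 15 → 10 → 9 → 4 → 3.
Since 7 matches the lower bound, it is optimal.

7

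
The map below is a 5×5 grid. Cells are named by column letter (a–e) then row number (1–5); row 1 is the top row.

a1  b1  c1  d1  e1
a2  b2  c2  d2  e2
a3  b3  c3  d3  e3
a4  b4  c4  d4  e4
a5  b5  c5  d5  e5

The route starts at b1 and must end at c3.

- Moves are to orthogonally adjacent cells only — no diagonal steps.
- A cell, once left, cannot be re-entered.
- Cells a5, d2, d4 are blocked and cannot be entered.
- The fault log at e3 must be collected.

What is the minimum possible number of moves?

7

Any route passes through e3 somewhere between b1 and c3. Summing Manhattan distances along the two legs (b1 → e3 → c3) gives a lower bound of 5 + 2 = 7 moves.
A route of 7 moves achieves this: b1 → c1 → d1 → e1 → e2 → e3 → d3 → c3.
Since 7 matches the lower bound, it is optimal.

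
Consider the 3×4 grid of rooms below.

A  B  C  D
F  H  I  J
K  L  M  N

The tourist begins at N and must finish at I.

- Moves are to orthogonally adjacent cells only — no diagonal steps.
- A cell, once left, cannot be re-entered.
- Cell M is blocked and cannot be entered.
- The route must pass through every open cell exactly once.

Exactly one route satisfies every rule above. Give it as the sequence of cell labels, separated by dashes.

Need to visit all 11 open cells exactly once, starting at N and ending at I.
Cell L has only two open neighbours (H and K), so the path must pass straight through it: one of those is the cell it's entered from and the other is where it exits.
Route from N: 2× up (reaching D), 3× left (reaching A), 2× down (reaching K), right to L, up to H, right to I — 10 moves in all.
Check: all 11 open cells covered.

N - J - D - C - B - A - F - K - L - H - I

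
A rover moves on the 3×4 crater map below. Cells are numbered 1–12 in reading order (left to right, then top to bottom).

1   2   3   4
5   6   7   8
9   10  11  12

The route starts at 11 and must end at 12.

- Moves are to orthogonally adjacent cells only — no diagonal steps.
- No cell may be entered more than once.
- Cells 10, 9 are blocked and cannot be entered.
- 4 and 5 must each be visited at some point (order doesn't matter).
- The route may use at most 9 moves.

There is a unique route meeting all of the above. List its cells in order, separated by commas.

The 9-move cap with required stops at 4, 5 leaves no slack for detours.
Route from 11: up to 7, 2× left (reaching 5), up to 1, 3× right (reaching 4), 2× down (reaching 12) — 9 moves in all.
Check: all required cells visited; 9 ≤ 9 moves.

11, 7, 6, 5, 1, 2, 3, 4, 8, 12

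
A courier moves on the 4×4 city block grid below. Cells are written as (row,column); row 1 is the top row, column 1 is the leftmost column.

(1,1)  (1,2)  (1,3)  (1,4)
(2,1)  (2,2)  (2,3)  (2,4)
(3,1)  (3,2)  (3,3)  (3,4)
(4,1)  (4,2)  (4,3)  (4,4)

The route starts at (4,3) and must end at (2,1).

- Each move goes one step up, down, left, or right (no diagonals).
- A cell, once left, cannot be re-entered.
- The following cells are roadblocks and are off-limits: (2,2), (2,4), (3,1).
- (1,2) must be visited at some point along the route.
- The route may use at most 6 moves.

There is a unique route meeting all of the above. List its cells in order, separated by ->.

Any route must reach (1,2) and still end at (2,1) within 6 moves, so the order of the required stops is forced.
Route from (4,3): up 3 to (1,3), left 2 to (1,1), down 1 to (2,1) — 6 moves in all.
Check: all required cells visited; 6 ≤ 6 moves.

(4,3) -> (3,3) -> (2,3) -> (1,3) -> (1,2) -> (1,1) -> (2,1)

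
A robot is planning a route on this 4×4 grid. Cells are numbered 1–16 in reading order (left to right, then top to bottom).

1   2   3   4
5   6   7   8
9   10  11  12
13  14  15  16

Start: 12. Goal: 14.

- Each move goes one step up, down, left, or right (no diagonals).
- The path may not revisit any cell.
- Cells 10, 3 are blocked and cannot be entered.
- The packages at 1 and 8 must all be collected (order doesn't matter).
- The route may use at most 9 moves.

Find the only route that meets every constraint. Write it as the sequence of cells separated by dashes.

12 - 8 - 7 - 6 - 2 - 1 - 5 - 9 - 13 - 14

The 9-move cap with required stops at 1, 8 leaves no slack for detours.
Route from 12: up to 8, 2× left (reaching 6), up to 2, left to 1, 3× down (reaching 13), right to 14 — 9 moves in all.
Check: all required cells visited; 9 ≤ 9 moves.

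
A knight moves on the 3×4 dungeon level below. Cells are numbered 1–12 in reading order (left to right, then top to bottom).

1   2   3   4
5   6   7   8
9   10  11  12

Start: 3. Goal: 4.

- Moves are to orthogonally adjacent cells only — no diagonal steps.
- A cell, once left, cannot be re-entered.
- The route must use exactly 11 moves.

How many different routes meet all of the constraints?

2

Need simple routes of exactly 11 moves from 3 to 4 (Manhattan distance 1, so 5 moves are spent on a detour and 5 undoing it).
Enumerating: 3 7 6 2 1 5 9 10 11 12 8 4 | 3 2 1 5 9 10 6 7 11 12 8 4.
That gives 2 routes.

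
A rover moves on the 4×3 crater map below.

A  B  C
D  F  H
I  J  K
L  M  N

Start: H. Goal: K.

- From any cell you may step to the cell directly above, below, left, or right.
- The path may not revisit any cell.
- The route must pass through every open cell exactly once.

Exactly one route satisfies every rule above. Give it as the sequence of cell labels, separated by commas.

Need to visit all 12 open cells exactly once, starting at H and ending at K.
Route from H: up to C, 2× left (reaching A), down to D, right to F, down to J, left to I, down to L, 2× right (reaching N), up to K — 11 moves in all.
Check: all 12 open cells covered.

H, C, B, A, D, F, J, I, L, M, N, K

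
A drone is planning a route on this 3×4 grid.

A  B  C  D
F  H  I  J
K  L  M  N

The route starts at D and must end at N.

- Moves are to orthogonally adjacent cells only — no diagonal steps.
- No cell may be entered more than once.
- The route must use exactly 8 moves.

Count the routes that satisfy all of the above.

9

Need simple routes of exactly 8 moves from D to N (Manhattan distance 2, so 3 moves are spent on a detour and 3 undoing it).
Branch systematically from the start, pruning whenever the remaining move budget drops below the Manhattan distance to N or differs from it in parity. Grouping the completions by first move — via J: 2; via C: 7 — and summing: 2 + 7 = 9.
That gives 9 routes.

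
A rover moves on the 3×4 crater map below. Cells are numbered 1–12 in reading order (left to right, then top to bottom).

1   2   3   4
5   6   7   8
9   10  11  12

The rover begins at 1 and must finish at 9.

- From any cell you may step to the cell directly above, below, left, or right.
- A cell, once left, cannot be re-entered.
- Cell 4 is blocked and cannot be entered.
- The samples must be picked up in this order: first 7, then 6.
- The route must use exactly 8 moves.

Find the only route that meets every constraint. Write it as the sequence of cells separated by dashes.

The waypoints must appear in the order 7, 6, with no cell reused.
Route from 1: 2× right (reaching 3), 2× down (reaching 11), left to 10, up to 6, left to 5, down to 9 — 8 moves in all.
Check: order respected (7 at step 3, 6 at step 6); 8 moves as required.

1 - 2 - 3 - 7 - 11 - 10 - 6 - 5 - 9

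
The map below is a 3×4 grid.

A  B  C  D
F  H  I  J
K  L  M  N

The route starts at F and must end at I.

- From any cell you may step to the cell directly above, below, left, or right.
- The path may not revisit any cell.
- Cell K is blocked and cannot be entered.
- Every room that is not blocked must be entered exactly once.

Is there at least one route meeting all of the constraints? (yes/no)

One route that works: F → A → B → H → L → M → N → J → D → C → I.

yes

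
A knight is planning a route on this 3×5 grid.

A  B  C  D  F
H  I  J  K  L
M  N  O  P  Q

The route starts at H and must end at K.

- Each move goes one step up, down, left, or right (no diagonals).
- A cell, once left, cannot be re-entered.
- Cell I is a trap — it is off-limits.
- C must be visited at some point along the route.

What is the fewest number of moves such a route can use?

Any route passes through C somewhere between H and K. Summing Manhattan distances along the two legs (H → C → K) gives a lower bound of 3 + 2 = 5 moves.
A route of 5 moves achieves this: H → A → B → C → J → K.
Since 5 matches the lower bound, it is optimal.

5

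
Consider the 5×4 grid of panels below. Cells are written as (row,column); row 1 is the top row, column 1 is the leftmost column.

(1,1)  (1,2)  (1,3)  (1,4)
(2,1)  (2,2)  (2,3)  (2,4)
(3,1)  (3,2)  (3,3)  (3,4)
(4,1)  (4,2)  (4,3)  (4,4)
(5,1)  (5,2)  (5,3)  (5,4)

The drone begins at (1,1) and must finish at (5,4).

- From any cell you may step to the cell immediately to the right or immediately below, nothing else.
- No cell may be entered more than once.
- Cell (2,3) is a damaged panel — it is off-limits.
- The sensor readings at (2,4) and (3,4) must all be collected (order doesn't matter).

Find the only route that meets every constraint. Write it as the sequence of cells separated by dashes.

Moves only go right or down, so the column and row indices never decrease.
Route from (1,1): 3× right (reaching (1,4)), 4× down (reaching (5,4)) — 7 moves in all.
Check: all required cells visited.

(1,1) - (1,2) - (1,3) - (1,4) - (2,4) - (3,4) - (4,4) - (5,4)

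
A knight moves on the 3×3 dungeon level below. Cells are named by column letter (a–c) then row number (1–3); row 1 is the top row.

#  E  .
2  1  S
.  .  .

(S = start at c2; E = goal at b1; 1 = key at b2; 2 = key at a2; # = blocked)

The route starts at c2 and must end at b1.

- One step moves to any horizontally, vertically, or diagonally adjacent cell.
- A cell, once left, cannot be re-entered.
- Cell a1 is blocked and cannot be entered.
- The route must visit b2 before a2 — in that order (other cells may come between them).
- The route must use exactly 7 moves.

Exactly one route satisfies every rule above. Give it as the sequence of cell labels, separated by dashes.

c2 - c1 - b2 - c3 - b3 - a3 - a2 - b1

The waypoints must appear in the order b2, a2, with no cell reused.
Route from c2: up to c1, down-left to b2, down-right to c3, 2× left (reaching a3), up to a2, up-right to b1 — 7 moves in all.
Check: order respected (1 at step 2, 2 at step 6); 7 moves as required.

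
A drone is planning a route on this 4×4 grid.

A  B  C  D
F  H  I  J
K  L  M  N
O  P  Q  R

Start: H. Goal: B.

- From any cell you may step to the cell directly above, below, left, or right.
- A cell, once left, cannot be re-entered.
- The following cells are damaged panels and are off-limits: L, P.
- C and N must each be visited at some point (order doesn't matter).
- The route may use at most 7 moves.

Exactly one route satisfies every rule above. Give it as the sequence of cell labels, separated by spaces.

The budget equals the shortest possible length, so every move has to be on a shortest route through the required cells.
Route from H: right to I, down to M, right to N, 2× up (reaching D), 2× left (reaching B) — 7 moves in all.
Check: all required cells visited; 7 ≤ 7 moves.

H I M N J D C B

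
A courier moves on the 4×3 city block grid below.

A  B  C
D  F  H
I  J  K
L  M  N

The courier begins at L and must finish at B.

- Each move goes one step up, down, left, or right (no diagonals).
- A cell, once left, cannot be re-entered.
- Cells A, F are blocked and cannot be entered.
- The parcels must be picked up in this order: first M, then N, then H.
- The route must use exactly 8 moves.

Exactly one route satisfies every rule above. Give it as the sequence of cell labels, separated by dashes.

L - I - J - M - N - K - H - C - B

The waypoints must appear in the order M, N, H, with no cell reused.
Route from L: up 1 to I, right 1 to J, down 1 to M, right 1 to N, up 3 to C, left 1 to B — 8 moves in all.
Check: order respected (M at step 3, N at step 4, H at step 6); 8 moves as required.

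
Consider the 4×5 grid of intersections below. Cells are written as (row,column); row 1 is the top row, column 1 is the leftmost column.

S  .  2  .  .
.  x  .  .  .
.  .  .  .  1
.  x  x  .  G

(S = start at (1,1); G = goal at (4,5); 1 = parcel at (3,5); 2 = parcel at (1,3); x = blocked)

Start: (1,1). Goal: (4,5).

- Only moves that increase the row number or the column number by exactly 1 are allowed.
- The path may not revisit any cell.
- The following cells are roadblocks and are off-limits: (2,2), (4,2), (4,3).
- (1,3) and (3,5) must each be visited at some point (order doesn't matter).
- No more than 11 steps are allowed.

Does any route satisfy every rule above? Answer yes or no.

yes

One route that works: (1,1) → (1,2) → (1,3) → (2,3) → (3,3) → (3,4) → (3,5) → (4,5).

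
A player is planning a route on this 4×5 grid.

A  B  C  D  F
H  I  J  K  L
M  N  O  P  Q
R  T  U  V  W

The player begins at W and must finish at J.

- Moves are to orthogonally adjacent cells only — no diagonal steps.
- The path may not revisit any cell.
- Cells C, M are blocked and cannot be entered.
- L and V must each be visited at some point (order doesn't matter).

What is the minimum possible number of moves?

6

Any route passes through L and V in some order between W and J. Summing Manhattan distances along each leg and taking the cheapest ordering (W → V → L → J) gives a lower bound of 1 + 3 + 2 = 6 moves.
A route of 6 moves achieves this: W → V → P → Q → L → K → J.
Since 6 matches the lower bound, it is optimal.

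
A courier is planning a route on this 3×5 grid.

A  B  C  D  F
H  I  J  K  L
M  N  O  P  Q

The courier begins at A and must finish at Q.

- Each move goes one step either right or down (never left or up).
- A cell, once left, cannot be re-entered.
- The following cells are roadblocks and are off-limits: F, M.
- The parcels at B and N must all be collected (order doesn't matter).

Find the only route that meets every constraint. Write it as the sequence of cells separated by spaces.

Moves only go right or down, so the column and row indices never decrease.
Route from A: right 1 to B, down 2 to N, right 3 to Q — 6 moves in all.
Check: all required cells visited.

A B I N O P Q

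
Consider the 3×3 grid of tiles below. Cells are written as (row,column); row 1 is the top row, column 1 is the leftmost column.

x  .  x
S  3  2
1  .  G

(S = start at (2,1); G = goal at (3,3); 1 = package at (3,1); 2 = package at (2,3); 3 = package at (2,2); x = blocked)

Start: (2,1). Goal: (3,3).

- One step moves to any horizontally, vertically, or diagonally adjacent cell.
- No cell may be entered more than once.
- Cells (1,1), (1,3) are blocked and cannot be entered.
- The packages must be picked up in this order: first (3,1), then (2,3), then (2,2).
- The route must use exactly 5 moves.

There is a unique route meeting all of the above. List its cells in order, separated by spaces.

The waypoints must appear in the order (3,1), (2,3), (2,2), with no cell reused.
Route from (2,1): down to (3,1), right to (3,2), up-right to (2,3), left to (2,2), down-right to (3,3) — 5 moves in all.
Check: order respected (1 at step 1, 2 at step 3, 3 at step 4); 5 moves as required.

(2,1) (3,1) (3,2) (2,3) (2,2) (3,3)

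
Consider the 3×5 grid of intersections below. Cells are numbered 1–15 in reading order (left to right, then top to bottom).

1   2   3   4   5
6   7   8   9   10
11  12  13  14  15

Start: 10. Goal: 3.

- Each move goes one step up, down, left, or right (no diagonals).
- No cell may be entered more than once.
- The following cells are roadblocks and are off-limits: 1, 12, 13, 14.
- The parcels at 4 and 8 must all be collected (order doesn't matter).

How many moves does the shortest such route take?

Any route passes through 4 and 8 in some order between 10 and 3. Summing Manhattan distances along each leg and taking the cheapest ordering (10 → 4 → 8 → 3) gives a lower bound of 2 + 2 + 1 = 5 moves.
A route of 5 moves achieves this: 10 → 5 → 4 → 9 → 8 → 3.
Since 5 matches the lower bound, it is optimal.

5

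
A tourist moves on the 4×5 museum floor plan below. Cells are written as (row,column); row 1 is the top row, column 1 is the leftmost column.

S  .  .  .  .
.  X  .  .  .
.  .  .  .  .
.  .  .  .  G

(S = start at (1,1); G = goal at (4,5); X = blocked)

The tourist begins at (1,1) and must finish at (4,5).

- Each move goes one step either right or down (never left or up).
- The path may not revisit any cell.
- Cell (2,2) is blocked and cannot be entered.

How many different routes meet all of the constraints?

A right/down-only route from (1,1) to (4,5) makes exactly 3 down-moves and 4 right-moves in some order.
With no other constraints that would be C(7,3) = 35 routes.
Subtract routes through each blocked cell (inclusion–exclusion for overlaps): − through (2,2): 20 → 15.
That gives 15 routes.

15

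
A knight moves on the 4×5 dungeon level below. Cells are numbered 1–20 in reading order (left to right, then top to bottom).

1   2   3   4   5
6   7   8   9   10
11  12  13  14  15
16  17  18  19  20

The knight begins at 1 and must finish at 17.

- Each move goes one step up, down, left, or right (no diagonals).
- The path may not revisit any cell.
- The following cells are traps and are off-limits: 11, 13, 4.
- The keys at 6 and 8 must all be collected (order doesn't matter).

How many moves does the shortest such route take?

8

Any route passes through 6 and 8 in some order between 1 and 17. Summing Manhattan distances along each leg and taking the cheapest ordering (1 → 6 → 8 → 17) gives a lower bound of 1 + 2 + 3 = 6 moves.
The shortest route satisfying every rule uses 8 moves: 1 → 6 → 7 → 8 → 9 → 14 → 19 → 18 → 17.
The no-revisit rule (legs can't share cells) pushes the minimum above the 6-move bound; an exhaustive check rules out every length from 6 to 7, leaving 8 as the minimum.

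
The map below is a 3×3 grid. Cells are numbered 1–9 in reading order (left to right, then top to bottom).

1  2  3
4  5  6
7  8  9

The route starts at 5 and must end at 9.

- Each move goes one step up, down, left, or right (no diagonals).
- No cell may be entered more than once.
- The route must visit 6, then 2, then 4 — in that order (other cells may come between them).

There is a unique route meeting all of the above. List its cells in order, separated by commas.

5, 6, 3, 2, 1, 4, 7, 8, 9

The waypoints must appear in the order 6, 2, 4, with no cell reused.
Route from 5: right to 6, up to 3, 2× left (reaching 1), 2× down (reaching 7), 2× right (reaching 9) — 8 moves in all.
Check: order respected (6 at step 1, 2 at step 3, 4 at step 5).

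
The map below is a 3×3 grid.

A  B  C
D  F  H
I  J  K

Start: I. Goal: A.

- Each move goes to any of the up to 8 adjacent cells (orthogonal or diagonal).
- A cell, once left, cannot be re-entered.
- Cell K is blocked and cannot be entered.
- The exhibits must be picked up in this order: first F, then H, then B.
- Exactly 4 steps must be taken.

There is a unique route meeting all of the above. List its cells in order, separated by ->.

The waypoints must appear in the order F, H, B, with no cell reused.
Route from I: up-right to F, right to H, up-left to B, left to A — 4 moves in all.
Check: order respected (F at step 1, H at step 2, B at step 3); 4 moves as required.

I -> F -> H -> B -> A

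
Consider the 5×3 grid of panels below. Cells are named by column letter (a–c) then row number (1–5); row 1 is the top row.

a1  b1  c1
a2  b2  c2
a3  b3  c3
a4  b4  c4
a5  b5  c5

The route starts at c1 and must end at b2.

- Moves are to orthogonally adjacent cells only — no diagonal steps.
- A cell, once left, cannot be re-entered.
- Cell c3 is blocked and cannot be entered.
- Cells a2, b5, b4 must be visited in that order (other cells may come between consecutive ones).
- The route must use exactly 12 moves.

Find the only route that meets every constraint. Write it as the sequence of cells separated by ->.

c1 -> b1 -> a1 -> a2 -> a3 -> a4 -> a5 -> b5 -> c5 -> c4 -> b4 -> b3 -> b2

The waypoints must appear in the order a2, b5, b4, with no cell reused.
Route from c1: left 2 to a1, down 4 to a5, right 2 to c5, up 1 to c4, left 1 to b4, up 2 to b2 — 12 moves in all.
Check: order respected (a2 at step 3, b5 at step 7, b4 at step 10); 12 moves as required.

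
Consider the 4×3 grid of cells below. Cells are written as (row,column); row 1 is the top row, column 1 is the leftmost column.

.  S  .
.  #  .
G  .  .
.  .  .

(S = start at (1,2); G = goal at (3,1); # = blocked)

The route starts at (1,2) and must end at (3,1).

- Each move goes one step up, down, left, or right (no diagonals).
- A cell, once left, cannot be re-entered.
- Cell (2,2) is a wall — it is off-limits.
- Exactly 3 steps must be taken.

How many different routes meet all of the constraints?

Need simple routes of exactly 3 moves from (1,2) to (3,1) (Manhattan distance 3, so 0 moves are spent on a detour and 0 undoing it).
Enumerating: (1,2) (1,1) (2,1) (3,1).
That gives 1 route.

1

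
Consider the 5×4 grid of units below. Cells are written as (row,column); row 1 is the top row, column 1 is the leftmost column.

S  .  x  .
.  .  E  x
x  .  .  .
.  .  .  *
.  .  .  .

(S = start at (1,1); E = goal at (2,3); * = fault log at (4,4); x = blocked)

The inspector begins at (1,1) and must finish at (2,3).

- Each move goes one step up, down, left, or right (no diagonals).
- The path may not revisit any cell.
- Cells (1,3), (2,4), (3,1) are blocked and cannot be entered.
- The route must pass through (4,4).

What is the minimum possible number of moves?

Any route passes through (4,4) somewhere between (1,1) and (2,3). Summing Manhattan distances along the two legs ((1,1) → (4,4) → (2,3)) gives a lower bound of 6 + 3 = 9 moves.
A route of 9 moves achieves this: (1,1) → (2,1) → (2,2) → (3,2) → (4,2) → (4,3) → (4,4) → (3,4) → (3,3) → (2,3).
Since 9 matches the lower bound, it is optimal.

9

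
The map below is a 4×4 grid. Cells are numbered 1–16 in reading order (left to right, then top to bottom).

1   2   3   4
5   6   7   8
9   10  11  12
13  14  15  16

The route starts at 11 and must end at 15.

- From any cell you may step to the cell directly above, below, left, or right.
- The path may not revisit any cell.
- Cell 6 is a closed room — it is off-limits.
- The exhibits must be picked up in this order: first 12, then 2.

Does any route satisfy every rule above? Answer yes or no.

One route that works: 11 → 12 → 8 → 4 → 3 → 2 → 1 → 5 → 9 → 13 → 14 → 15.

yes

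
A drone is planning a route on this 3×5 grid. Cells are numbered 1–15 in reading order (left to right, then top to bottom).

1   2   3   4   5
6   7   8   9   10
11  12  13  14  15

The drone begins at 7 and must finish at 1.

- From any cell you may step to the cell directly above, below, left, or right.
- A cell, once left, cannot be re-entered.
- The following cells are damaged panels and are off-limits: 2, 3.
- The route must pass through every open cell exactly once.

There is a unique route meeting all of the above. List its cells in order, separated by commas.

7, 8, 9, 4, 5, 10, 15, 14, 13, 12, 11, 6, 1

Need to visit all 13 open cells exactly once, starting at 7 and ending at 1.
Cell 11 has only two open neighbours (6 and 12), so the path must pass straight through it: one of those is the cell it's entered from and the other is where it exits.
Route from 7: 2× right (reaching 9), up to 4, right to 5, 2× down (reaching 15), 4× left (reaching 11), 2× up (reaching 1) — 12 moves in all.
Check: all 13 open cells covered.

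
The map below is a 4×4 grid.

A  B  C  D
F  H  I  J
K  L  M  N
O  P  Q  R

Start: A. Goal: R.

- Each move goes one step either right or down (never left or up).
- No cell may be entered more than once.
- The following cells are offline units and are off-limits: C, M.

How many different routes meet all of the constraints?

6

A right/down-only route from A to R makes exactly 3 down-moves and 3 right-moves in some order.
With no other constraints that would be C(6,3) = 20 routes.
Subtract routes through each blocked cell (inclusion–exclusion for overlaps): − through C: 4 − through M: 12 + through C&M: 2 → 6.
That gives 6 routes.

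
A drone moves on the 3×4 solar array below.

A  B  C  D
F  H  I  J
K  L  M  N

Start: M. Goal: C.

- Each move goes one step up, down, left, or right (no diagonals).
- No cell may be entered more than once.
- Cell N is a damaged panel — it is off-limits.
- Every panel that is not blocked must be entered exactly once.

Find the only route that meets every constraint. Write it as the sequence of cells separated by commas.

Need to visit all 11 open cells exactly once, starting at M and ending at C.
Cell A has only two open neighbours (F and B), so the path must pass straight through it: one of those is the cell it's entered from and the other is where it exits.
Route from M: left 2 to K, up 2 to A, right 1 to B, down 1 to H, right 2 to J, up 1 to D, left 1 to C — 10 moves in all.
Check: all 11 open cells covered.

M, L, K, F, A, B, H, I, J, D, C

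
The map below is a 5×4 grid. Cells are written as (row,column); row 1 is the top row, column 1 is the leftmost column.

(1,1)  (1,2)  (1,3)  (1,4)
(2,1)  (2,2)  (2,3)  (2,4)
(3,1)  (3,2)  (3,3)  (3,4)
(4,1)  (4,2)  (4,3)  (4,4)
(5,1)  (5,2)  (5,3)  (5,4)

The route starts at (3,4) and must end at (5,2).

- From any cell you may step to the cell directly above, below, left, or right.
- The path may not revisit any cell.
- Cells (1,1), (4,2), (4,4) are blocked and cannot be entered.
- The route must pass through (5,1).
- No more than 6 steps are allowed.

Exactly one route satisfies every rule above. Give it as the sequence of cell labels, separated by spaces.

(3,4) (3,3) (3,2) (3,1) (4,1) (5,1) (5,2)

Any route must reach (5,1) and still end at (5,2) within 6 moves, so the order of the required stops is forced.
Route from (3,4): left 3 to (3,1), down 2 to (5,1), right 1 to (5,2) — 6 moves in all.
Check: all required cells visited; 6 ≤ 6 moves.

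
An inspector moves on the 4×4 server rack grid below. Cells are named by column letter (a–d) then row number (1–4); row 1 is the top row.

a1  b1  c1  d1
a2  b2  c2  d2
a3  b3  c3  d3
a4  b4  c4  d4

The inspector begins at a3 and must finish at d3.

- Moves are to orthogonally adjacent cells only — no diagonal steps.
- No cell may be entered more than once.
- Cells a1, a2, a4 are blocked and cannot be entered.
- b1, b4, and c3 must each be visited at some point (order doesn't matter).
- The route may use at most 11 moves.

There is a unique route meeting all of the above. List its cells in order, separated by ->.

a3 -> b3 -> b4 -> c4 -> c3 -> c2 -> b2 -> b1 -> c1 -> d1 -> d2 -> d3

The budget equals the shortest possible length, so every move has to be on a shortest route through the required cells.
Route from a3: right to b3, down to b4, right to c4, 2× up (reaching c2), left to b2, up to b1, 2× right (reaching d1), 2× down (reaching d3) — 11 moves in all.
Check: all required cells visited; 11 ≤ 11 moves.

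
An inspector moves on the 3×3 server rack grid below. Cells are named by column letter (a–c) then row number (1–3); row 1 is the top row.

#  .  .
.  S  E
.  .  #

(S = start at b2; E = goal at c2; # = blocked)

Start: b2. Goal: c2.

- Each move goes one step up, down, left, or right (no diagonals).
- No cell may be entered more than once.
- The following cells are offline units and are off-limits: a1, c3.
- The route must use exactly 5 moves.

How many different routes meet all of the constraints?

0

Need simple routes of exactly 5 moves from b2 to c2 (Manhattan distance 1, so 2 moves are spent on a detour and 2 undoing it).
No route satisfies every constraint, so the count is 0.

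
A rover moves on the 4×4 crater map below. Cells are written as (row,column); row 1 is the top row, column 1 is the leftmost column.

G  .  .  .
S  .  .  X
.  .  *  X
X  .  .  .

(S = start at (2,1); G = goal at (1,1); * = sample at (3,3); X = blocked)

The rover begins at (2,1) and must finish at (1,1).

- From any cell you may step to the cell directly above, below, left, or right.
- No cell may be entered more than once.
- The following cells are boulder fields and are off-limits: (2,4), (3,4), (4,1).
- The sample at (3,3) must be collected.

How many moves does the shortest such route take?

Any route passes through (3,3) somewhere between (2,1) and (1,1). Summing Manhattan distances along the two legs ((2,1) → (3,3) → (1,1)) gives a lower bound of 3 + 4 = 7 moves.
A route of 7 moves achieves this: (2,1) → (3,1) → (3,2) → (3,3) → (2,3) → (1,3) → (1,2) → (1,1).
Since 7 matches the lower bound, it is optimal.

7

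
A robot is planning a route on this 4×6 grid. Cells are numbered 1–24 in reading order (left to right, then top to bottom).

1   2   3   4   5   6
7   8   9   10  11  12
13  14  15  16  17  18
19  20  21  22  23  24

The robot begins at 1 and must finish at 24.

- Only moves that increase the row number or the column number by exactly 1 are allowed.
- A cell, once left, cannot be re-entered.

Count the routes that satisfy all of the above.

56

A right/down-only route from 1 to 24 makes exactly 3 down-moves and 5 right-moves in some order.
With no other constraints that would be C(8,3) = 56 routes.
That gives 56 routes.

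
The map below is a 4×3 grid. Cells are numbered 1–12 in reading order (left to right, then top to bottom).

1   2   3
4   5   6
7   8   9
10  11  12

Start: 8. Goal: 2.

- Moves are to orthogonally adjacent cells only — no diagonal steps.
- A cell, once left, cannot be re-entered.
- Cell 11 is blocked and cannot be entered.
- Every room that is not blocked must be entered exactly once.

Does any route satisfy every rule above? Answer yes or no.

Cell 10 has only one open neighbour but is neither the start nor the goal, so a Hamiltonian route would have to both enter and leave it through the same neighbour — impossible without revisiting.

no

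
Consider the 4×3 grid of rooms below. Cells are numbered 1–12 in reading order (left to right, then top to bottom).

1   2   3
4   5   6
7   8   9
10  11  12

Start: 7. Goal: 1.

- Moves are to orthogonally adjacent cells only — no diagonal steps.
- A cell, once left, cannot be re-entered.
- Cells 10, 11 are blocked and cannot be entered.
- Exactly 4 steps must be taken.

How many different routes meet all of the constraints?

Need simple routes of exactly 4 moves from 7 to 1 (Manhattan distance 2, so 1 moves are spent on a detour and 1 undoing it).
Enumerating: 7 4 5 2 1 | 7 8 5 2 1 | 7 8 5 4 1.
That gives 3 routes.

3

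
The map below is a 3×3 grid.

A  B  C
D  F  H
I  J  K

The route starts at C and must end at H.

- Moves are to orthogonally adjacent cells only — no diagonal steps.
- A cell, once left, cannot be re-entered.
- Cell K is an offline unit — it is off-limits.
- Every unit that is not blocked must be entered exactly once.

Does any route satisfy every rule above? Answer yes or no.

One route that works: C → B → A → D → I → J → F → H.

yes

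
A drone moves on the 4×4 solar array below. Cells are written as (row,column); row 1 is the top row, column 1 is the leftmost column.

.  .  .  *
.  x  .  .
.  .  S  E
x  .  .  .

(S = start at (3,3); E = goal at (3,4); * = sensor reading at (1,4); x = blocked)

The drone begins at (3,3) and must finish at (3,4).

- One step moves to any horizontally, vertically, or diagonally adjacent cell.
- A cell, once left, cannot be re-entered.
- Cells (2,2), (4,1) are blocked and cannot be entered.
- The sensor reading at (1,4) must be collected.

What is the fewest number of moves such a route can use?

Any route passes through (1,4) somewhere between (3,3) and (3,4). Summing Chebyshev distances along the two legs ((3,3) → (1,4) → (3,4)) gives a lower bound of 2 + 2 = 4 moves.
A route of 4 moves achieves this: (3,3) → (2,3) → (1,4) → (2,4) → (3,4).
Since 4 matches the lower bound, it is optimal.

4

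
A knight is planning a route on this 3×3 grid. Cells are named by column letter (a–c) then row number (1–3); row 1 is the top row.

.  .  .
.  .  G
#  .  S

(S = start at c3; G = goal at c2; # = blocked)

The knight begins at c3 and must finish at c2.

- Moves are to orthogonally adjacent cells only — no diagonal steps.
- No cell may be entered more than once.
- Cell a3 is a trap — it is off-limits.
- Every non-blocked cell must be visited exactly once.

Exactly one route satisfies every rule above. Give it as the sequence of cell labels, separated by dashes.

Need to visit all 8 open cells exactly once, starting at c3 and ending at c2.
Route from c3: left to b3, up to b2, left to a2, up to a1, 2× right (reaching c1), down to c2 — 7 moves in all.
Check: all 8 open cells covered.

c3 - b3 - b2 - a2 - a1 - b1 - c1 - c2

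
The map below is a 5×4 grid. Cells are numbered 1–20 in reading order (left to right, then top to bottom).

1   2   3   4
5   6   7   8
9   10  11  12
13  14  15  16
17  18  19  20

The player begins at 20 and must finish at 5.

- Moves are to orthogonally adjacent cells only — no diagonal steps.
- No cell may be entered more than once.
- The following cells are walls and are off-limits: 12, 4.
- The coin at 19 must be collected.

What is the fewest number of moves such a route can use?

Any route passes through 19 somewhere between 20 and 5. Summing Manhattan distances along the two legs (20 → 19 → 5) gives a lower bound of 1 + 5 = 6 moves.
A route of 6 moves achieves this: 20 → 19 → 15 → 11 → 7 → 6 → 5.
Since 6 matches the lower bound, it is optimal.

6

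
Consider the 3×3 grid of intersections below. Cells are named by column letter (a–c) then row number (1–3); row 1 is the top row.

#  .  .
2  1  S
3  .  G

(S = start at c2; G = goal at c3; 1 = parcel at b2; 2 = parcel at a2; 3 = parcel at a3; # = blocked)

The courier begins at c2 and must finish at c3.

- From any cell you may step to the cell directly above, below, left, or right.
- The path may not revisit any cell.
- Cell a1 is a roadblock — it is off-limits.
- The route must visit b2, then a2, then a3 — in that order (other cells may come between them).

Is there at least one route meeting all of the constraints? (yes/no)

yes

One route that works: c2 → b2 → a2 → a3 → b3 → c3.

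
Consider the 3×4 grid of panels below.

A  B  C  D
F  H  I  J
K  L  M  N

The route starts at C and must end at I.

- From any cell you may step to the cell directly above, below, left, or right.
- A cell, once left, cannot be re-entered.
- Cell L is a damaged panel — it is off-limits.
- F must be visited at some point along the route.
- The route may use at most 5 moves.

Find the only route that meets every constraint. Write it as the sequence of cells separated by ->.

Any route must reach F and still end at I within 5 moves, so the order of the required stops is forced.
Route from C: 2× left (reaching A), down to F, 2× right (reaching I) — 5 moves in all.
Check: all required cells visited; 5 ≤ 5 moves.

C -> B -> A -> F -> H -> I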